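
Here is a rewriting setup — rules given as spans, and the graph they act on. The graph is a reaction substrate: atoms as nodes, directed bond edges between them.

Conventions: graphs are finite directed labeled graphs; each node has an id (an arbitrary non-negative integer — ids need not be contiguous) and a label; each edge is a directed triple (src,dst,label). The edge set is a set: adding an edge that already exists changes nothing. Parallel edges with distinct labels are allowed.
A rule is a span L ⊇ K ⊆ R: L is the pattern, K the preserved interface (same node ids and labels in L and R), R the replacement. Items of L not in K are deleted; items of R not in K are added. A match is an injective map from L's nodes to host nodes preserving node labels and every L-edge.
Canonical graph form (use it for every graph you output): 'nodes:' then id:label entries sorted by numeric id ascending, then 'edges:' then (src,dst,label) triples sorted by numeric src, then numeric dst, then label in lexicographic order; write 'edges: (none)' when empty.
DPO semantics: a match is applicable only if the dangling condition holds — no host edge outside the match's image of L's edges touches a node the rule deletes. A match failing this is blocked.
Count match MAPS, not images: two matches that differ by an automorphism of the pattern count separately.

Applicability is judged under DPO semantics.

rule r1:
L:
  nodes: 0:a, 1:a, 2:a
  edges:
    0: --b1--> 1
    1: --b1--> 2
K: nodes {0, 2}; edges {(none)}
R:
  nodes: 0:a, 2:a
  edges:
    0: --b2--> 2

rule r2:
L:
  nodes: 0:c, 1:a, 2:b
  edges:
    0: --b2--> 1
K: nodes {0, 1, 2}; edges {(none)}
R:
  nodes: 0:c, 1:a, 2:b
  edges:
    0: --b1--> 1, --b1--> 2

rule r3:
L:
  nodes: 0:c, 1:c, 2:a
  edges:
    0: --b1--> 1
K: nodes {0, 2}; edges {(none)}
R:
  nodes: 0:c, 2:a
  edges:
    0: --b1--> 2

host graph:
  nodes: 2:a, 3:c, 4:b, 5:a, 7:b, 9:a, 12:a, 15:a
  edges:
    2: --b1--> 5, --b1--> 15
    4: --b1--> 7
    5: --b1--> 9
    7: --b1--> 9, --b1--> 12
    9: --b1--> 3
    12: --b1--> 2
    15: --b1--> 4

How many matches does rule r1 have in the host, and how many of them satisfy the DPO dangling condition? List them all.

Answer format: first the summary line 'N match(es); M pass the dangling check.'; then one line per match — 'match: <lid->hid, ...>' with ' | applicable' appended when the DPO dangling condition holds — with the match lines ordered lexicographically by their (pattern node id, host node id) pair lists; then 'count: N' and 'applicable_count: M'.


3 match(es); 1 pass the dangling check.
match: 0->2, 1->5, 2->9 | applicable
match: 0->12, 1->2, 2->5
match: 0->12, 1->2, 2->15
count: 3
applicable_count: 1


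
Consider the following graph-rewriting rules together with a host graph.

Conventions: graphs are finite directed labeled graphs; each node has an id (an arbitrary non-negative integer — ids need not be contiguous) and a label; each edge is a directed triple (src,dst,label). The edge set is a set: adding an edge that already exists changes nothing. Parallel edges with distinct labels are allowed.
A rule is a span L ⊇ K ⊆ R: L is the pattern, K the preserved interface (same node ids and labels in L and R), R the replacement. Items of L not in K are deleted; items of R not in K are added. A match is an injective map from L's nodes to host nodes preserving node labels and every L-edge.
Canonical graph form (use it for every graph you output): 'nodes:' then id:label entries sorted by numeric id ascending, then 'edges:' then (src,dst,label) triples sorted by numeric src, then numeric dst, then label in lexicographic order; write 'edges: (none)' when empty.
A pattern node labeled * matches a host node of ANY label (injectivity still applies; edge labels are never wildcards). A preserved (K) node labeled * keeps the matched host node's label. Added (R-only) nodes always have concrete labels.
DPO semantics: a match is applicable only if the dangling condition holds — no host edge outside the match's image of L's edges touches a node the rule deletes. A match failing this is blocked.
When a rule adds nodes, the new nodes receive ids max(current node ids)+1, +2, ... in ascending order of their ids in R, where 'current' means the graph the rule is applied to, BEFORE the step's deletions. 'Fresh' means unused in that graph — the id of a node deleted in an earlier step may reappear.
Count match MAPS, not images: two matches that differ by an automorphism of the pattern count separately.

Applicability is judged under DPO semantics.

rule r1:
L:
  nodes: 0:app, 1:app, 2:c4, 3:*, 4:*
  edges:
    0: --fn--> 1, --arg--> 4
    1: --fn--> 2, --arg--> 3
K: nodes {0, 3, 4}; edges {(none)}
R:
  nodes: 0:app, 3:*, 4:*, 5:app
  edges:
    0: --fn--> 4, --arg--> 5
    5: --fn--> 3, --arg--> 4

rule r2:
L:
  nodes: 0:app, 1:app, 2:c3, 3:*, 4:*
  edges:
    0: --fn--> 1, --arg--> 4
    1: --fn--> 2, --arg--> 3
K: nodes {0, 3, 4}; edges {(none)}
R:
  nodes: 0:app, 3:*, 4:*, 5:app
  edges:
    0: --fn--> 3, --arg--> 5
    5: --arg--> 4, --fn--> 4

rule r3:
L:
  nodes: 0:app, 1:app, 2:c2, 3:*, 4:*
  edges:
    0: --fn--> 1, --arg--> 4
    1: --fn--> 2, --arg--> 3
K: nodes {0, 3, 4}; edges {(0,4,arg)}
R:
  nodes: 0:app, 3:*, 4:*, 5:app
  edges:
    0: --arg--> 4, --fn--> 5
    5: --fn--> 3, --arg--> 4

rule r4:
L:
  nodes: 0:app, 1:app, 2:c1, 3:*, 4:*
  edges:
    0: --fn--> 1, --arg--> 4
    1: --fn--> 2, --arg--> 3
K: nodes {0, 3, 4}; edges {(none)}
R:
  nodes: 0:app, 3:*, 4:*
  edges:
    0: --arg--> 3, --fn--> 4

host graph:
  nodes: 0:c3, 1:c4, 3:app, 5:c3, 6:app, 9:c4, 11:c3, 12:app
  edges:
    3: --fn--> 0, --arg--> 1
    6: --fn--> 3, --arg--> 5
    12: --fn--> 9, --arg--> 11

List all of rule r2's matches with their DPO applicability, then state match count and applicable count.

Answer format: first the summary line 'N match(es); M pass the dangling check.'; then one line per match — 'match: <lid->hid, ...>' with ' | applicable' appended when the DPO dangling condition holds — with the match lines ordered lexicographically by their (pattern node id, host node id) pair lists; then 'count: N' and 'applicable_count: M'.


1 match(es); 1 pass the dangling check.
match: 0->6, 1->3, 2->0, 3->1, 4->5 | applicable
count: 1
applicable_count: 1


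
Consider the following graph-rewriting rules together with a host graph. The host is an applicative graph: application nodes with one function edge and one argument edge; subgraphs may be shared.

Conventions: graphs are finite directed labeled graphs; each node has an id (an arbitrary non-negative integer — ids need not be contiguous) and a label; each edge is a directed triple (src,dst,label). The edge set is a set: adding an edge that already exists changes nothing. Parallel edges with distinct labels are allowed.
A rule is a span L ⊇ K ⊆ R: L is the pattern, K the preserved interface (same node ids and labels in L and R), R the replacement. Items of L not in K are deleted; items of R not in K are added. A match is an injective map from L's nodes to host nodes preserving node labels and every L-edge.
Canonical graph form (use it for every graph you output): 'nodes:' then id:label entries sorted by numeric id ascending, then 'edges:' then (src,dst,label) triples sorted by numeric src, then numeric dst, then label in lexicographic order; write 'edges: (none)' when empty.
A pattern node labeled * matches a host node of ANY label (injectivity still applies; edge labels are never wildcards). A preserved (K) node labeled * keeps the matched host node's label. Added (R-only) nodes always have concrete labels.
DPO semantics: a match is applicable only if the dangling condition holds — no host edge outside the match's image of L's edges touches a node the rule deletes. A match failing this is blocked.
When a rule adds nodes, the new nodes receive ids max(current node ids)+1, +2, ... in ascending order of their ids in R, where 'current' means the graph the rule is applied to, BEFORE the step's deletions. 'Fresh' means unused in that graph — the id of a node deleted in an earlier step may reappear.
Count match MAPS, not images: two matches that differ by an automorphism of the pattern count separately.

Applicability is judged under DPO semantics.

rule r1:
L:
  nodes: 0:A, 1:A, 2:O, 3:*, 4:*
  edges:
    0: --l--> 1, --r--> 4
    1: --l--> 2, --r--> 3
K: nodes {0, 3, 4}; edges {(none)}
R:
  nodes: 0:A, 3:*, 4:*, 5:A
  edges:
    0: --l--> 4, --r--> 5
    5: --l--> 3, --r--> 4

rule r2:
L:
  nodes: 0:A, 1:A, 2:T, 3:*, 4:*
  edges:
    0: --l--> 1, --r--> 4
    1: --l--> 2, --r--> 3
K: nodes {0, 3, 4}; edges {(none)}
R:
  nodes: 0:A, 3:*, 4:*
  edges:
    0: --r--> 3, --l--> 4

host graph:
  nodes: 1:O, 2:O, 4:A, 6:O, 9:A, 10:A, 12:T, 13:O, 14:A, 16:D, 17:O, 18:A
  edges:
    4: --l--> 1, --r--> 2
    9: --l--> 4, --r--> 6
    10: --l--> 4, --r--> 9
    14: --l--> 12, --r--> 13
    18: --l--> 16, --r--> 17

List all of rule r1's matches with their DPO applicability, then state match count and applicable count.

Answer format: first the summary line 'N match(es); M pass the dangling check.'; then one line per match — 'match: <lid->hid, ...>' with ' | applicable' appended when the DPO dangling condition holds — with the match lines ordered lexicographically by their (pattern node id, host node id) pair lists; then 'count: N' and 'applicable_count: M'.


2 match(es); 0 pass the dangling check.
match: 0->9, 1->4, 2->1, 3->2, 4->6
match: 0->10, 1->4, 2->1, 3->2, 4->9
count: 2
applicable_count: 0


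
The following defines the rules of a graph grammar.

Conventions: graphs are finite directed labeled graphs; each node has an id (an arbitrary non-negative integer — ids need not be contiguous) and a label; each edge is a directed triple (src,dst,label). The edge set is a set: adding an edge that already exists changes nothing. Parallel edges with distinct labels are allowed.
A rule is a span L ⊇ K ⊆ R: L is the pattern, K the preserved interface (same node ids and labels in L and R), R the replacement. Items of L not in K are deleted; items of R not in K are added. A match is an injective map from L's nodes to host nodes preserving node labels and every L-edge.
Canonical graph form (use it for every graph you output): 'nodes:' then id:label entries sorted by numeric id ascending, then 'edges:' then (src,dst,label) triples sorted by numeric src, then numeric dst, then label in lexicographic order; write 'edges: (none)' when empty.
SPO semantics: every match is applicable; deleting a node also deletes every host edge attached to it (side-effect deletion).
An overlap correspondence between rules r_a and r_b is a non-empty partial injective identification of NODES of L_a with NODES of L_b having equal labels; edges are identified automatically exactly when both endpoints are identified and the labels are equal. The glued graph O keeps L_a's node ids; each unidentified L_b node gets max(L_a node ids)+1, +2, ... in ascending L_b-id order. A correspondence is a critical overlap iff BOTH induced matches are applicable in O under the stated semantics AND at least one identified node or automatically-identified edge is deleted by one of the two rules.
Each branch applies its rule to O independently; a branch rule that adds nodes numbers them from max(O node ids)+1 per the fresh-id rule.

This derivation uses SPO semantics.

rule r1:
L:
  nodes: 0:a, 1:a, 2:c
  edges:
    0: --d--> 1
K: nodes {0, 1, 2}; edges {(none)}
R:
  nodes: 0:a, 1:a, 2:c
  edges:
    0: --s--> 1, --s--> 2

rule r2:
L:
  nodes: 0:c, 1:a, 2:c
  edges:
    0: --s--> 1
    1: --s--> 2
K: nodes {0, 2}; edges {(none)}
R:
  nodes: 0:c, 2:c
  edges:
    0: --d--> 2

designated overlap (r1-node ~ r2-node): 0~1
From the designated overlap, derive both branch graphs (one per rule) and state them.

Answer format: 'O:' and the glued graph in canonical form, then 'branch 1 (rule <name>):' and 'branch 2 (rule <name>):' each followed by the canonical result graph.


O:
nodes: 0:a, 1:a, 2:c, 3:c, 4:c
edges: (0,1,d); (0,4,s); (3,0,s)
branch 1 (rule r1):
nodes: 0:a, 1:a, 2:c, 3:c, 4:c
edges: (0,1,s); (0,2,s); (0,4,s); (3,0,s)
branch 2 (rule r2):
nodes: 1:a, 2:c, 3:c, 4:c
edges: (3,4,d)


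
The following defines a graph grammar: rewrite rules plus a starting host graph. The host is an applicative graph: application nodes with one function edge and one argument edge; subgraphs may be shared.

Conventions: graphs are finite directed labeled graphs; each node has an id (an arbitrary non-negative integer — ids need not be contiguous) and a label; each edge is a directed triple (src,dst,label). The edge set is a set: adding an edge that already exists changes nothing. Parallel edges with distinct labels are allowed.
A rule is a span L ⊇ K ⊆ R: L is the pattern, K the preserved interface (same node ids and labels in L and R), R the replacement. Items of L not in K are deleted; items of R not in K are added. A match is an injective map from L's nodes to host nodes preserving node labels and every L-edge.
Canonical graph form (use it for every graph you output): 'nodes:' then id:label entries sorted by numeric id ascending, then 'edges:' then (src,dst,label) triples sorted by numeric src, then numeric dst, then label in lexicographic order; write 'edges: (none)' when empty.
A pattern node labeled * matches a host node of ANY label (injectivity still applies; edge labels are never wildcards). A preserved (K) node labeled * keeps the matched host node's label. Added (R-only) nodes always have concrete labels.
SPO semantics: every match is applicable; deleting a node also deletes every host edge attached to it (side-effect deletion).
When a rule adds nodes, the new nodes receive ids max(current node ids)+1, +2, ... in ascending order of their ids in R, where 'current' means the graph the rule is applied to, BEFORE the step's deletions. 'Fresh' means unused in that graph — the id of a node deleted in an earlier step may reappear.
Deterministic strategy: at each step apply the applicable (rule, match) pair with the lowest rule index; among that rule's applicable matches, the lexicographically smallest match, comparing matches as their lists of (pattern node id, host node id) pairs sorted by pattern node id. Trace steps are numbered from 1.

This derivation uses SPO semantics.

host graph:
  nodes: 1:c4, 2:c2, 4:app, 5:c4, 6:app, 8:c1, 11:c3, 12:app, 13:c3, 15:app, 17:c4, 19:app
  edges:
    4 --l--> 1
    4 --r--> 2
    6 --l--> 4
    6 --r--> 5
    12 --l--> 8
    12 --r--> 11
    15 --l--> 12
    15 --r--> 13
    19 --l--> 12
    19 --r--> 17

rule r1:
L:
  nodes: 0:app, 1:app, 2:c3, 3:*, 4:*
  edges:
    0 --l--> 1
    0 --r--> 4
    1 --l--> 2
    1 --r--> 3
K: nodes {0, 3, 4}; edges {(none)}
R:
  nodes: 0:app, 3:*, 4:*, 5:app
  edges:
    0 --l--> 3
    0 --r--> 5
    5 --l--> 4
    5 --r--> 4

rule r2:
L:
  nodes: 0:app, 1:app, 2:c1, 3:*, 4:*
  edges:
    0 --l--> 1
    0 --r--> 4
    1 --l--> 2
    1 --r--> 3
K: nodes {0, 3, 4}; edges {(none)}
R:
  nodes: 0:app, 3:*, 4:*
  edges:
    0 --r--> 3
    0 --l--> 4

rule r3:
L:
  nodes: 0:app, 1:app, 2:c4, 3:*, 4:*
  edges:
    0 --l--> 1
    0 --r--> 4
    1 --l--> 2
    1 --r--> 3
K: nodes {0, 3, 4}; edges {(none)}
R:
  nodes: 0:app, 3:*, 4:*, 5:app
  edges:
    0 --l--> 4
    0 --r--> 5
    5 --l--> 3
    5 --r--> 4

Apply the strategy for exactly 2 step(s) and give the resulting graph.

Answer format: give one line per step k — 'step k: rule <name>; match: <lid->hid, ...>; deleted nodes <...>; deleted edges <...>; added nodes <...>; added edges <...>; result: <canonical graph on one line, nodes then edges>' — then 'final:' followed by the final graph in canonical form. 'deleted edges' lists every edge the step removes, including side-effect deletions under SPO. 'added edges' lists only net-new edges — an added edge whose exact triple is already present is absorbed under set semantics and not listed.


step 1: rule r2; match: 0->15, 1->12, 2->8, 3->11, 4->13; deleted nodes 8, 12; deleted edges (12,8,l); (12,11,r); (15,12,l); (15,13,r); (19,12,l); added nodes (none); added edges (15,11,r); (15,13,l); result: nodes: 1:c4, 2:c2, 4:app, 5:c4, 6:app, 11:c3, 13:c3, 15:app, 17:c4, 19:app edges: (4,1,l); (4,2,r); (6,4,l); (6,5,r); (15,11,r); (15,13,l); (19,17,r)
step 2: rule r3; match: 0->6, 1->4, 2->1, 3->2, 4->5; deleted nodes 1, 4; deleted edges (4,1,l); (4,2,r); (6,4,l); (6,5,r); added nodes 20; added edges (6,5,l); (6,20,r); (20,2,l); (20,5,r); result: nodes: 2:c2, 5:c4, 6:app, 11:c3, 13:c3, 15:app, 17:c4, 19:app, 20:app edges: (6,5,l); (6,20,r); (15,11,r); (15,13,l); (19,17,r); (20,2,l); (20,5,r)
final:
nodes: 2:c2, 5:c4, 6:app, 11:c3, 13:c3, 15:app, 17:c4, 19:app, 20:app
edges: (6,5,l); (6,20,r); (15,11,r); (15,13,l); (19,17,r); (20,2,l); (20,5,r)


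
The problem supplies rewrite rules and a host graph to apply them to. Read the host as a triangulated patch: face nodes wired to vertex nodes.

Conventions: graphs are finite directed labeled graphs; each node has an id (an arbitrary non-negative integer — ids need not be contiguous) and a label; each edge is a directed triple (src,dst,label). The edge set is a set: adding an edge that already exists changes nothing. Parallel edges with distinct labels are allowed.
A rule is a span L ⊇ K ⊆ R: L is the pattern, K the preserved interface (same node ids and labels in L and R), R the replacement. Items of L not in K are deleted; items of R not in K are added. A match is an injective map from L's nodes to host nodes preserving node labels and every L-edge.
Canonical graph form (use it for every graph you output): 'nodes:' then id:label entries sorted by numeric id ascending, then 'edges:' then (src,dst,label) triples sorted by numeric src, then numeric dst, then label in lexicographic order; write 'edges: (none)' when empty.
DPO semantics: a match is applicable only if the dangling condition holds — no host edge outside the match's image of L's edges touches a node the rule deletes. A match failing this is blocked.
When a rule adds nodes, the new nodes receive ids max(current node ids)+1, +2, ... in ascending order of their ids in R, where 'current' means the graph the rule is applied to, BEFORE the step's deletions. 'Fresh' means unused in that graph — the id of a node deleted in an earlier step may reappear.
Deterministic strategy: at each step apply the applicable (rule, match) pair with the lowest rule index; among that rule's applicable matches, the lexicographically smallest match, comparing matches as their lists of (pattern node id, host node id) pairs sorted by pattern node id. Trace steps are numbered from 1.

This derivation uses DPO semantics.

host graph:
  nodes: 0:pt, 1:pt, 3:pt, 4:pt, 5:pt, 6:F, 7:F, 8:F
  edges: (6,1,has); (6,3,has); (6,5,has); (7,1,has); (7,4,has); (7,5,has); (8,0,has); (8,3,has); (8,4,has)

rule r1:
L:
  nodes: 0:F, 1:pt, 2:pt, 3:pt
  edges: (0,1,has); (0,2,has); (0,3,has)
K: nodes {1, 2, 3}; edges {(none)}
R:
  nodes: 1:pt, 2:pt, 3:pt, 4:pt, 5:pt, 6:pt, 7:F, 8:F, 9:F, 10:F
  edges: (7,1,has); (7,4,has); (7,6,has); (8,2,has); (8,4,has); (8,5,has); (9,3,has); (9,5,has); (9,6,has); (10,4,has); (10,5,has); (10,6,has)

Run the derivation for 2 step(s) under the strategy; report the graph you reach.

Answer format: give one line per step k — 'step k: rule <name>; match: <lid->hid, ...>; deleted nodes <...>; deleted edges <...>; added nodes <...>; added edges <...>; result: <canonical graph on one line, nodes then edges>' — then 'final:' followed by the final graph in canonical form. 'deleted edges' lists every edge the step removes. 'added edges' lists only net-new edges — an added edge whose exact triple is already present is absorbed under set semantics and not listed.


step 1: rule r1; match: 0->6, 1->1, 2->3, 3->5; deleted nodes 6; deleted edges (6,1,has); (6,3,has); (6,5,has); added nodes 9, 10, 11, 12, 13, 14, 15; added edges (12,1,has); (12,9,has); (12,11,has); (13,3,has); (13,9,has); (13,10,has); (14,5,has); (14,10,has); (14,11,has); (15,9,has); (15,10,has); (15,11,has); result: nodes: 0:pt, 1:pt, 3:pt, 4:pt, 5:pt, 7:F, 8:F, 9:pt, 10:pt, 11:pt, 12:F, 13:F, 14:F, 15:F edges: (7,1,has); (7,4,has); (7,5,has); (8,0,has); (8,3,has); (8,4,has); (12,1,has); (12,9,has); (12,11,has); (13,3,has); (13,9,has); (13,10,has); (14,5,has); (14,10,has); (14,11,has); (15,9,has); (15,10,has); (15,11,has)
step 2: rule r1; match: 0->7, 1->1, 2->4, 3->5; deleted nodes 7; deleted edges (7,1,has); (7,4,has); (7,5,has); added nodes 16, 17, 18, 19, 20, 21, 22; added edges (19,1,has); (19,16,has); (19,18,has); (20,4,has); (20,16,has); (20,17,has); (21,5,has); (21,17,has); (21,18,has); (22,16,has); (22,17,has); (22,18,has); result: nodes: 0:pt, 1:pt, 3:pt, 4:pt, 5:pt, 8:F, 9:pt, 10:pt, 11:pt, 12:F, 13:F, 14:F, 15:F, 16:pt, 17:pt, 18:pt, 19:F, 20:F, 21:F, 22:F edges: (8,0,has); (8,3,has); (8,4,has); (12,1,has); (12,9,has); (12,11,has); (13,3,has); (13,9,has); (13,10,has); (14,5,has); (14,10,has); (14,11,has); (15,9,has); (15,10,has); (15,11,has); (19,1,has); (19,16,has); (19,18,has); (20,4,has); (20,16,has); (20,17,has); (21,5,has); (21,17,has); (21,18,has); (22,16,has); (22,17,has); (22,18,has)
final:
nodes: 0:pt, 1:pt, 3:pt, 4:pt, 5:pt, 8:F, 9:pt, 10:pt, 11:pt, 12:F, 13:F, 14:F, 15:F, 16:pt, 17:pt, 18:pt, 19:F, 20:F, 21:F, 22:F
edges: (8,0,has); (8,3,has); (8,4,has); (12,1,has); (12,9,has); (12,11,has); (13,3,has); (13,9,has); (13,10,has); (14,5,has); (14,10,has); (14,11,has); (15,9,has); (15,10,has); (15,11,has); (19,1,has); (19,16,has); (19,18,has); (20,4,has); (20,16,has); (20,17,has); (21,5,has); (21,17,has); (21,18,has); (22,16,has); (22,17,has); (22,18,has)


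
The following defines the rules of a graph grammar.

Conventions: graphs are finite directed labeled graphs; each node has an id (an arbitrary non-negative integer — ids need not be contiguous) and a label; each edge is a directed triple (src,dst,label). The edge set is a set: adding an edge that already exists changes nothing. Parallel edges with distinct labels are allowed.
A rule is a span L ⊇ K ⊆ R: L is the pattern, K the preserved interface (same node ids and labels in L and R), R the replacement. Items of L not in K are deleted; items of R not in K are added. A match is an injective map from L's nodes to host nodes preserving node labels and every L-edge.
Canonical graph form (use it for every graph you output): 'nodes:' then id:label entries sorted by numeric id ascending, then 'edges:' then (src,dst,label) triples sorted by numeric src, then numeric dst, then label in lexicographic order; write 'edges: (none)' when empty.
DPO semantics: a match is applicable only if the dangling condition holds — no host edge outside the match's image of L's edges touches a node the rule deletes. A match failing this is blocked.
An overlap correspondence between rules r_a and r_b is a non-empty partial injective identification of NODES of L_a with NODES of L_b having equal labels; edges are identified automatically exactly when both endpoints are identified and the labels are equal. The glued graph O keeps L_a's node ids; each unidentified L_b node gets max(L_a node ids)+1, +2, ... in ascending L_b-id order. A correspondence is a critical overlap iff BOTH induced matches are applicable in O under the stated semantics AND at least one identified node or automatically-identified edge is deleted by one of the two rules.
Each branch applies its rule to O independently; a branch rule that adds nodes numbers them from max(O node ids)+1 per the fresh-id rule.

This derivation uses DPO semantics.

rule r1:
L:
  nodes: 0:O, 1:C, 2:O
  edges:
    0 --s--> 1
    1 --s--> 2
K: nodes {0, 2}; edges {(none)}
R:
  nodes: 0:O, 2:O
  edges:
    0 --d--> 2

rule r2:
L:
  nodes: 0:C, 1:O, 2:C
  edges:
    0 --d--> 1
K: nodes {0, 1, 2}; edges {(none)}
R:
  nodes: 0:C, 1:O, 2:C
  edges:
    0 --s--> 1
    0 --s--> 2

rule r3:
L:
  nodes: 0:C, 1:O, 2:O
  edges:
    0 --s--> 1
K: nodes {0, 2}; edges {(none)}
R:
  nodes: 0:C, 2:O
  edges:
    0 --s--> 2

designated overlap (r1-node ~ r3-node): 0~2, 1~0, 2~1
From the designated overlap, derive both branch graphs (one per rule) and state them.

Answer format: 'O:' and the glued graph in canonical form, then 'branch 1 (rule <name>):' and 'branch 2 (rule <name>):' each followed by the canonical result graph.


O:
nodes: 0:O, 1:C, 2:O
edges: (0,1,s); (1,2,s)
branch 1 (rule r1):
nodes: 0:O, 2:O
edges: (0,2,d)
branch 2 (rule r3):
nodes: 0:O, 1:C
edges: (0,1,s); (1,0,s)


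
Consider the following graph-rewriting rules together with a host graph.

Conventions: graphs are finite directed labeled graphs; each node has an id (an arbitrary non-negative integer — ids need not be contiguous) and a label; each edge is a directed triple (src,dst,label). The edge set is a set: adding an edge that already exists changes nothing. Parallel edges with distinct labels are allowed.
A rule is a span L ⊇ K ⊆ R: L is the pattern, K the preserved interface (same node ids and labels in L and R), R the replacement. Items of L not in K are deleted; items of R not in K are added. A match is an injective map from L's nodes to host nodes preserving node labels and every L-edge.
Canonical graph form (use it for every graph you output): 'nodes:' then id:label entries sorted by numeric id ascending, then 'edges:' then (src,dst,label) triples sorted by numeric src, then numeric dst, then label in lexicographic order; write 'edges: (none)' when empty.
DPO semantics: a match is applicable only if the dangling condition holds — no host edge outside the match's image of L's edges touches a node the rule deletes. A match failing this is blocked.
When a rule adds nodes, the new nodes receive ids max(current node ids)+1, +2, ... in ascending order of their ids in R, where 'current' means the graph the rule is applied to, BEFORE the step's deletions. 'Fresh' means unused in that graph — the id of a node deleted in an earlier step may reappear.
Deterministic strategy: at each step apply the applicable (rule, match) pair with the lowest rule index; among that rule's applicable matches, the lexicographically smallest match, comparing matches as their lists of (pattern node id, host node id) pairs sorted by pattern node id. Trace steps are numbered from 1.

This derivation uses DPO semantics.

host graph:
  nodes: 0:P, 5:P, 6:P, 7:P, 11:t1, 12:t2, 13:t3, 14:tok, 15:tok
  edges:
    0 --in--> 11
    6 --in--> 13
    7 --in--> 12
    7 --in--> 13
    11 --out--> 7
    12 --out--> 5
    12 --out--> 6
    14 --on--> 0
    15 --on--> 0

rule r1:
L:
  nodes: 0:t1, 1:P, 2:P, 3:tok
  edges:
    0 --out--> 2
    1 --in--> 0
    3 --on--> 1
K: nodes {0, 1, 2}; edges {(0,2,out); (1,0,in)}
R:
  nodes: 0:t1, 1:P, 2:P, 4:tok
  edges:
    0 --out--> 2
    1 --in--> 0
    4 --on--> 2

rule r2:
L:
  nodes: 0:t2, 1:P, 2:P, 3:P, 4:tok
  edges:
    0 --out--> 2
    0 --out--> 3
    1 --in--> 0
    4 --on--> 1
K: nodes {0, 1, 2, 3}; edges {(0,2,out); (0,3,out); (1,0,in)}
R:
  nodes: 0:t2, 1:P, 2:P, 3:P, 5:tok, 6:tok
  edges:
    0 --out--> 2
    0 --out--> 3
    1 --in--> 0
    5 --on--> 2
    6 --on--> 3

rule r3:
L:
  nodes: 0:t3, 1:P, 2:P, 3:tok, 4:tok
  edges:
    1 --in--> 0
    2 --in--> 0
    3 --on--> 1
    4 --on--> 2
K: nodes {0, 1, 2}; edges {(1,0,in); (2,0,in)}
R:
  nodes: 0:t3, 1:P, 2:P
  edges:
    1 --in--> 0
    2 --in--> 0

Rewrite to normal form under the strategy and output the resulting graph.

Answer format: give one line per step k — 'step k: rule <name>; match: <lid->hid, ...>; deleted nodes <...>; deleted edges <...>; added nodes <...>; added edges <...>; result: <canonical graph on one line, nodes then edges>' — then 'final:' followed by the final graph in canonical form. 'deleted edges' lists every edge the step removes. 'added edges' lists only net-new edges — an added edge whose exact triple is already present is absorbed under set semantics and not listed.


step 1: rule r1; match: 0->11, 1->0, 2->7, 3->14; deleted nodes 14; deleted edges (14,0,on); added nodes 16; added edges (16,7,on); result: nodes: 0:P, 5:P, 6:P, 7:P, 11:t1, 12:t2, 13:t3, 15:tok, 16:tok edges: (0,11,in); (6,13,in); (7,12,in); (7,13,in); (11,7,out); (12,5,out); (12,6,out); (15,0,on); (16,7,on)
step 2: rule r1; match: 0->11, 1->0, 2->7, 3->15; deleted nodes 15; deleted edges (15,0,on); added nodes 17; added edges (17,7,on); result: nodes: 0:P, 5:P, 6:P, 7:P, 11:t1, 12:t2, 13:t3, 16:tok, 17:tok edges: (0,11,in); (6,13,in); (7,12,in); (7,13,in); (11,7,out); (12,5,out); (12,6,out); (16,7,on); (17,7,on)
step 3: rule r2; match: 0->12, 1->7, 2->5, 3->6, 4->16; deleted nodes 16; deleted edges (16,7,on); added nodes 18, 19; added edges (18,5,on); (19,6,on); result: nodes: 0:P, 5:P, 6:P, 7:P, 11:t1, 12:t2, 13:t3, 17:tok, 18:tok, 19:tok edges: (0,11,in); (6,13,in); (7,12,in); (7,13,in); (11,7,out); (12,5,out); (12,6,out); (17,7,on); (18,5,on); (19,6,on)
step 4: rule r2; match: 0->12, 1->7, 2->5, 3->6, 4->17; deleted nodes 17; deleted edges (17,7,on); added nodes 20, 21; added edges (20,5,on); (21,6,on); result: nodes: 0:P, 5:P, 6:P, 7:P, 11:t1, 12:t2, 13:t3, 18:tok, 19:tok, 20:tok, 21:tok edges: (0,11,in); (6,13,in); (7,12,in); (7,13,in); (11,7,out); (12,5,out); (12,6,out); (18,5,on); (19,6,on); (20,5,on); (21,6,on)
final:
nodes: 0:P, 5:P, 6:P, 7:P, 11:t1, 12:t2, 13:t3, 18:tok, 19:tok, 20:tok, 21:tok
edges: (0,11,in); (6,13,in); (7,12,in); (7,13,in); (11,7,out); (12,5,out); (12,6,out); (18,5,on); (19,6,on); (20,5,on); (21,6,on)


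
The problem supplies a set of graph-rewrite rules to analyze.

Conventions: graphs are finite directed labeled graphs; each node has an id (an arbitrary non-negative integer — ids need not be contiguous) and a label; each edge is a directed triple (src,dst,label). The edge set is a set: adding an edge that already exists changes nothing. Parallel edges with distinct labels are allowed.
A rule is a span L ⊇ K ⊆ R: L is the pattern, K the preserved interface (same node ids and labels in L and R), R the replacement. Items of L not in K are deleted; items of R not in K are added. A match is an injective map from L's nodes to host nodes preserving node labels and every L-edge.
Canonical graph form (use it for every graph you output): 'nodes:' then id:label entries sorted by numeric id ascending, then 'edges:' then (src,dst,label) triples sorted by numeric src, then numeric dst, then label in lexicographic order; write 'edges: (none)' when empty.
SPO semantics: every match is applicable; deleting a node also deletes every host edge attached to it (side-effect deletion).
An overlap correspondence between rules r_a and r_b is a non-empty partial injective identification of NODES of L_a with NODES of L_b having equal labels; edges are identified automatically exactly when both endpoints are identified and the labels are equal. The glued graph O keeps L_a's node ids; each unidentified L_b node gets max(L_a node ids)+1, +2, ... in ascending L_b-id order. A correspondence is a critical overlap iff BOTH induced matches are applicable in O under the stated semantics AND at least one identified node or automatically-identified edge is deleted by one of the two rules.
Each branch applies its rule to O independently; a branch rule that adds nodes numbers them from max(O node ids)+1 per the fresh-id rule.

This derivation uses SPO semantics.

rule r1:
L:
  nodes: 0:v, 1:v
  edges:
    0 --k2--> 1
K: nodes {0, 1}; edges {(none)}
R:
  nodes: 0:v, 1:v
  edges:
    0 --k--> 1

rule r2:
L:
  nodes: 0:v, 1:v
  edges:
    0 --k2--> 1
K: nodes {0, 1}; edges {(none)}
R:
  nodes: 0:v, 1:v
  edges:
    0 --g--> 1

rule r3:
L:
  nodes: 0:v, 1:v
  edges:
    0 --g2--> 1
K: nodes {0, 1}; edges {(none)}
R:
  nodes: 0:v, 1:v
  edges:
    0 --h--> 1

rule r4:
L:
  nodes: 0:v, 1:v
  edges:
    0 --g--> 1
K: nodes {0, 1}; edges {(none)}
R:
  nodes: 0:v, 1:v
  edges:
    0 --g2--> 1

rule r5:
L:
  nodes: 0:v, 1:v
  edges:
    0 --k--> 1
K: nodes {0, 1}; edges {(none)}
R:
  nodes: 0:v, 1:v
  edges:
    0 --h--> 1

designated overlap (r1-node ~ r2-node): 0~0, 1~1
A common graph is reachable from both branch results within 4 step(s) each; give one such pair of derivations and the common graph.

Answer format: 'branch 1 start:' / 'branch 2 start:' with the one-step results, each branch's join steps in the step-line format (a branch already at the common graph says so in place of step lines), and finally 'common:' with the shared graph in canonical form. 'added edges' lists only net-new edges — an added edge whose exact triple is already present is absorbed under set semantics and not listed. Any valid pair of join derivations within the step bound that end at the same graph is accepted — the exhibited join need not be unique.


branch 1 start:
nodes: 0:v, 1:v
edges: (0,1,k)
branch 2 start:
nodes: 0:v, 1:v
edges: (0,1,g)
branch 1 step 1: rule r5; match: 0->0, 1->1; deleted nodes (none); deleted edges (0,1,k); added nodes (none); added edges (0,1,h); result: nodes: 0:v, 1:v edges: (0,1,h)
branch 2 step 1: rule r4; match: 0->0, 1->1; deleted nodes (none); deleted edges (0,1,g); added nodes (none); added edges (0,1,g2); result: nodes: 0:v, 1:v edges: (0,1,g2)
branch 2 step 2: rule r3; match: 0->0, 1->1; deleted nodes (none); deleted edges (0,1,g2); added nodes (none); added edges (0,1,h); result: nodes: 0:v, 1:v edges: (0,1,h)
common:
nodes: 0:v, 1:v
edges: (0,1,h)


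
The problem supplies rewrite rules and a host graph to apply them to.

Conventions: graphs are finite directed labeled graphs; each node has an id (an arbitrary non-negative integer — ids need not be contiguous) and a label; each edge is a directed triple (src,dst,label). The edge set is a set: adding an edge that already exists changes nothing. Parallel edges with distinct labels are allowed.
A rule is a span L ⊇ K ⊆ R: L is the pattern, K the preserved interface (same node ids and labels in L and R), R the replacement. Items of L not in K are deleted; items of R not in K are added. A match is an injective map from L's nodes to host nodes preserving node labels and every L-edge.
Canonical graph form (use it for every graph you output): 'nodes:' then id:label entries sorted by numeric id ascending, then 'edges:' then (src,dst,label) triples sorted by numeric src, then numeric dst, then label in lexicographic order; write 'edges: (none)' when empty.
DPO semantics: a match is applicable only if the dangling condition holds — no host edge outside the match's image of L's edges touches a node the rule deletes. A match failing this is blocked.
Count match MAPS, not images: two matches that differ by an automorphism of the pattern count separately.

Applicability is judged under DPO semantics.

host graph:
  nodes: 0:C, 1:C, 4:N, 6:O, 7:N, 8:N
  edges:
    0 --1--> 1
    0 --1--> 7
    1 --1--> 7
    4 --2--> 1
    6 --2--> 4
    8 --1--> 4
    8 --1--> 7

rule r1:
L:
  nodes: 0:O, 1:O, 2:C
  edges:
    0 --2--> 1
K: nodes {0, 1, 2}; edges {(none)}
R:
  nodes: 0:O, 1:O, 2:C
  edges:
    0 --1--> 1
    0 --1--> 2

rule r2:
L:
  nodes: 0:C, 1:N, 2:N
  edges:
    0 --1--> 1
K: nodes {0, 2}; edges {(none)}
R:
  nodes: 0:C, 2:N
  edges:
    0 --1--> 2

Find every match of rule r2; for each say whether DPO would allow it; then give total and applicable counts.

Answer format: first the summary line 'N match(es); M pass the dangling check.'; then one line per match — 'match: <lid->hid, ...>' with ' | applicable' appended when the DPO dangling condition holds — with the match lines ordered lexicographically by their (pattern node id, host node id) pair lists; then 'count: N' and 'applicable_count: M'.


4 match(es); 0 pass the dangling check.
match: 0->0, 1->7, 2->4
match: 0->0, 1->7, 2->8
match: 0->1, 1->7, 2->4
match: 0->1, 1->7, 2->8
count: 4
applicable_count: 0


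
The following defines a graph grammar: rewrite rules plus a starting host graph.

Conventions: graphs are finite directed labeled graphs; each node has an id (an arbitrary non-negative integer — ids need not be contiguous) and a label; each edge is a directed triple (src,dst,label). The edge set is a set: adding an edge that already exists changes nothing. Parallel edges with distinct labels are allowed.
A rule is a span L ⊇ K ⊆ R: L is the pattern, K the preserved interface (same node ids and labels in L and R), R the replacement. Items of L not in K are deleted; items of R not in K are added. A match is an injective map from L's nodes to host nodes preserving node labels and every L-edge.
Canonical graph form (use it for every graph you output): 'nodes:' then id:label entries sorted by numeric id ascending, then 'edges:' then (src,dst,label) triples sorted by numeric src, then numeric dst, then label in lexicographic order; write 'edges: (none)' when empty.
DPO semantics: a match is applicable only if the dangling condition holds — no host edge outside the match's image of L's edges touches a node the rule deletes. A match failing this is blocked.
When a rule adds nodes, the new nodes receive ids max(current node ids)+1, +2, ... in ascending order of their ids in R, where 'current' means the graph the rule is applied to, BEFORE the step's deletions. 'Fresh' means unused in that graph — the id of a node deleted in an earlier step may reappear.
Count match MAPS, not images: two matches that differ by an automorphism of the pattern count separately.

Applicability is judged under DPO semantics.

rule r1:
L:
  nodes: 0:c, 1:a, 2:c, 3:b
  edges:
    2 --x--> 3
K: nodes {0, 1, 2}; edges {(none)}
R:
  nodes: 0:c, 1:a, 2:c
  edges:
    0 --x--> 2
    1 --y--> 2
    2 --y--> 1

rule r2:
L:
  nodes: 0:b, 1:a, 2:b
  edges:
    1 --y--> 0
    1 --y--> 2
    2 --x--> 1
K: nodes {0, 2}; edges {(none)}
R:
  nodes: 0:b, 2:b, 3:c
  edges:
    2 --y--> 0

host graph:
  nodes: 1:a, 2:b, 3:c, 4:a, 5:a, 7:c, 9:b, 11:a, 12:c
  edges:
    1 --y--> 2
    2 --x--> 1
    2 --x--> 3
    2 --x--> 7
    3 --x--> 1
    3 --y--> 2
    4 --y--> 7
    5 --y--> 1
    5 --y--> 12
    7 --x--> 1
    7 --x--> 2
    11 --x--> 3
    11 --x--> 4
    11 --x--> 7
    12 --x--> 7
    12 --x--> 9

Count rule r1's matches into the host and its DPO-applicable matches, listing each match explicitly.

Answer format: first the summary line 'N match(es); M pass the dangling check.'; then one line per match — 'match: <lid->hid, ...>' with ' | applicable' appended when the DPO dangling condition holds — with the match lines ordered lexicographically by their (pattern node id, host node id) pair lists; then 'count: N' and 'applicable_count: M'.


16 match(es); 8 pass the dangling check.
match: 0->3, 1->1, 2->7, 3->2
match: 0->3, 1->1, 2->12, 3->9 | applicable
match: 0->3, 1->4, 2->7, 3->2
match: 0->3, 1->4, 2->12, 3->9 | applicable
match: 0->3, 1->5, 2->7, 3->2
match: 0->3, 1->5, 2->12, 3->9 | applicable
match: 0->3, 1->11, 2->7, 3->2
match: 0->3, 1->11, 2->12, 3->9 | applicable
match: 0->7, 1->1, 2->12, 3->9 | applicable
match: 0->7, 1->4, 2->12, 3->9 | applicable
match: 0->7, 1->5, 2->12, 3->9 | applicable
match: 0->7, 1->11, 2->12, 3->9 | applicable
match: 0->12, 1->1, 2->7, 3->2
match: 0->12, 1->4, 2->7, 3->2
match: 0->12, 1->5, 2->7, 3->2
match: 0->12, 1->11, 2->7, 3->2
count: 16
applicable_count: 8


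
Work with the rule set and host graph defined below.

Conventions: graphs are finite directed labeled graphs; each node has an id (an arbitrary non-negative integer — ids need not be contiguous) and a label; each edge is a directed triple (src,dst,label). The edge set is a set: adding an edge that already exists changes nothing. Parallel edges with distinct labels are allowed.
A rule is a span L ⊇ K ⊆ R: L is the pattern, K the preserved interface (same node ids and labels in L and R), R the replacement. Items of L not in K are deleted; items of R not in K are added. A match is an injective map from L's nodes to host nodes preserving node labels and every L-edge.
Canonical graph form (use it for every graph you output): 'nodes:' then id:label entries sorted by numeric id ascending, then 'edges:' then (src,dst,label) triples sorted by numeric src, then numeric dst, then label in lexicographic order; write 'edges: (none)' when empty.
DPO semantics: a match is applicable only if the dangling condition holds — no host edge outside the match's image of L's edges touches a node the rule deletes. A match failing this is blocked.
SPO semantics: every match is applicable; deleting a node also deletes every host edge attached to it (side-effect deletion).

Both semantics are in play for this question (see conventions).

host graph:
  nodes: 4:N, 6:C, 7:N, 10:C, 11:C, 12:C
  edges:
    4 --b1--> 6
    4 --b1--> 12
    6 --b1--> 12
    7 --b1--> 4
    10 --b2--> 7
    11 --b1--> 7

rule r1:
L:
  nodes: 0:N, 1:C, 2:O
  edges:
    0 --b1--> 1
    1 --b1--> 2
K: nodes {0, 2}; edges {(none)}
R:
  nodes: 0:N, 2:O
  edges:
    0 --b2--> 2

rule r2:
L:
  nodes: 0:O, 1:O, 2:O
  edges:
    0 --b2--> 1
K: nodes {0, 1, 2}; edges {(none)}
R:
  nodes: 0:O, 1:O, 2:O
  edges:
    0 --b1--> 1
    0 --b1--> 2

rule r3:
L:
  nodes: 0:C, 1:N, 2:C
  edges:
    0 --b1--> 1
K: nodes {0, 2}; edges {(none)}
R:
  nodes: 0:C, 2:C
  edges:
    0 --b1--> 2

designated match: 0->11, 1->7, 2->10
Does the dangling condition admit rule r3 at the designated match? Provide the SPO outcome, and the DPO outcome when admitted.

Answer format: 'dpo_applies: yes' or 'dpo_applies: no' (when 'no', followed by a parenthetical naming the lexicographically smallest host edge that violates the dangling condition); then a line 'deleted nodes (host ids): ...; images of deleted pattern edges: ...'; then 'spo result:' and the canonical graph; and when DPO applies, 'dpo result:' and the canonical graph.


dpo_applies: no
(the rule deletes node 7, which keeps host edge (7,4,b1) outside the match image — the dangling condition fails, DPO blocks; SPO proceeds and side-deletes such edges)
deleted nodes (host ids): 7; images of deleted pattern edges: (11,7,b1)
spo result:
nodes: 4:N, 6:C, 10:C, 11:C, 12:C
edges: (4,6,b1); (4,12,b1); (6,12,b1); (11,10,b1)
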